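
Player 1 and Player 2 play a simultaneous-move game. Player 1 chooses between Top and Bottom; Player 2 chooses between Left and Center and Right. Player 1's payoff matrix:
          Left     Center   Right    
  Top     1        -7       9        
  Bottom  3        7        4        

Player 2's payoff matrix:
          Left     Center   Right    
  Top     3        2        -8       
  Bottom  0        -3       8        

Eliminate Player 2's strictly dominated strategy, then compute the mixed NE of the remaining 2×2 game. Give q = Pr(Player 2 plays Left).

q = 5/7

Player 2's strategy Center is strictly dominated by Left: 3 > 2 and 0 > -3. Eliminate Center.
Set Player 1's expected payoff from Top equal to that from Bottom:
  Player 1's expected payoff from Top: q·1 + (1−q)·9 = -8q + 9
  Player 1's expected payoff from Bottom: q·3 + (1−q)·4 = -q + 4
  -8q + 9 = -q + 4  ⇒  -7q = -5  ⇒  q = 5/7.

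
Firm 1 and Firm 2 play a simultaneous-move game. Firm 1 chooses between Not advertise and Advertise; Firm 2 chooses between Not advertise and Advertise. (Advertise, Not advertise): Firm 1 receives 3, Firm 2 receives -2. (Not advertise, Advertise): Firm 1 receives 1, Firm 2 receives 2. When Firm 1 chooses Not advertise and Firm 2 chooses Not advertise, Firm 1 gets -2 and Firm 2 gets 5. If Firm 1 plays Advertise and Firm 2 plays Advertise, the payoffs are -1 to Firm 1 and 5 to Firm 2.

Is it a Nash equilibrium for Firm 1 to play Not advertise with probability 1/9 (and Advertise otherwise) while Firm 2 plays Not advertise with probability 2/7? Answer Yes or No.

No

Given Firm 1's mix p = 1/9, Firm 2's payoff from Not advertise is -11/9 but from Advertise is 14/3. Firm 2 strictly prefers Advertise, so Firm 2 would not mix.
So the proposed profile is not a Nash equilibrium.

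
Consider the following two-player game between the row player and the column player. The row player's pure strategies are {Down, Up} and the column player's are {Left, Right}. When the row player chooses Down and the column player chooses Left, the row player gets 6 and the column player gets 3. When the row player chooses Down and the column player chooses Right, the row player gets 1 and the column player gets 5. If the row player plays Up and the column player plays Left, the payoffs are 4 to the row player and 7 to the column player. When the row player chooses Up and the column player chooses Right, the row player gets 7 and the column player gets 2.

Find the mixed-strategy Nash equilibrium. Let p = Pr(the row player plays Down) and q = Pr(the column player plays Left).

For the column player to be willing to mix, the column player must be indifferent between Left and Right, which pins down the row player's mix.
  the column player's payoff from Left: p·3 + (1−p)·7 = -4p + 7
  the column player's payoff from Right: p·5 + (1−p)·2 = 3p + 2
  -4p + 7 = 3p + 2  ⇒  -7p = -5  ⇒  p = 5/7.
The row player's indifference between Down and Up determines the column player's mixing probability q:
  the row player's expected payoff from Down: q·6 + (1−q)·1 = 5q + 1
  the row player's expected payoff from Up: q·4 + (1−q)·7 = -3q + 7
  5q + 1 = -3q + 7  ⇒  8q = 6  ⇒  q = 3/4.

p = 5/7, q = 3/4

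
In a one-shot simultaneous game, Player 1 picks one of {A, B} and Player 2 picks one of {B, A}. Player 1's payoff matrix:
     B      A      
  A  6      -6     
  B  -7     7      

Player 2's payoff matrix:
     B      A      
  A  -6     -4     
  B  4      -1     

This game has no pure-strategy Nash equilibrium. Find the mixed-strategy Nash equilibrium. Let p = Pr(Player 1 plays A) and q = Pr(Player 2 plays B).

Player 1's mix must leave Player 2 indifferent between B and A.
  Player 2's payoff to B: p·(-6) + (1−p)·4 = -10p + 4
  Player 2's payoff to A: p·(-4) + (1−p)·(-1) = -3p - 1
  -10p + 4 = -3p - 1  ⇒  -7p = -5  ⇒  p = 5/7.
For Player 1 to be willing to mix, Player 1 must be indifferent between A and B, which pins down Player 2's mix.
  Player 1's payoff to A: q·6 + (1−q)·(-6) = 12q - 6
  Player 1's payoff to B: q·(-7) + (1−q)·7 = -14q + 7
  12q - 6 = -14q + 7  ⇒  26q = 13  ⇒  q = 1/2.

p = 5/7, q = 1/2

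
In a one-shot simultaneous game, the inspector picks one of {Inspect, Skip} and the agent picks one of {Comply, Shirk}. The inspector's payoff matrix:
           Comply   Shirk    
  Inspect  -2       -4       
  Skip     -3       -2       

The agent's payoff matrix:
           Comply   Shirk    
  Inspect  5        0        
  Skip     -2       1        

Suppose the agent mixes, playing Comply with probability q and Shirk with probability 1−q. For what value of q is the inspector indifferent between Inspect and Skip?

The agent's mix must leave the inspector indifferent between Inspect and Skip.
  the inspector's payoff from Inspect: q·(-2) + (1−q)·(-4) = 2q - 4
  the inspector's payoff from Skip: q·(-3) + (1−q)·(-2) = -q - 2
  2q - 4 = -q - 2  ⇒  3q = 2  ⇒  q = 2/3.

q = 2/3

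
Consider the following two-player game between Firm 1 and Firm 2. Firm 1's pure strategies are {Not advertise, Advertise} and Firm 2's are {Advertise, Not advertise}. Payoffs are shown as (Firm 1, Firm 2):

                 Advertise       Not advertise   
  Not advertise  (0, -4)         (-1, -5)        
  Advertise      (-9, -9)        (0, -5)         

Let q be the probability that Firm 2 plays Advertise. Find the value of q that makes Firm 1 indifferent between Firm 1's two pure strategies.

In a mixed equilibrium Firm 1 is indifferent between Not advertise and Advertise; this condition fixes q.
  Firm 1's payoff from Not advertise: q·0 + (1−q)·(-1) = q - 1
  Firm 1's payoff from Advertise: q·(-9) + (1−q)·0 = -9q
  q - 1 = -9q  ⇒  10q = 1  ⇒  q = 1/10.

q = 1/10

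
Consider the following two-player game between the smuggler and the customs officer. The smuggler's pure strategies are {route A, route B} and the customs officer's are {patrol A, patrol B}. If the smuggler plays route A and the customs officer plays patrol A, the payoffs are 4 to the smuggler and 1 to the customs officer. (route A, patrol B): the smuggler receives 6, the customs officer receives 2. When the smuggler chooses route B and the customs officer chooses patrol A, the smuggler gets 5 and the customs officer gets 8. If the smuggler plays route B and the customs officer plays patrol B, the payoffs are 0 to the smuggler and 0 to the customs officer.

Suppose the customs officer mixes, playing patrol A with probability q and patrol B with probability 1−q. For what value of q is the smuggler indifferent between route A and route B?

In a mixed equilibrium the smuggler is indifferent between route A and route B; this condition fixes q.
  the smuggler's expected payoff from route A: q·4 + (1−q)·6 = -2q + 6
  the smuggler's expected payoff from route B: q·5 + (1−q)·0 = 5q
  -2q + 6 = 5q  ⇒  -7q = -6  ⇒  q = 6/7.

q = 6/7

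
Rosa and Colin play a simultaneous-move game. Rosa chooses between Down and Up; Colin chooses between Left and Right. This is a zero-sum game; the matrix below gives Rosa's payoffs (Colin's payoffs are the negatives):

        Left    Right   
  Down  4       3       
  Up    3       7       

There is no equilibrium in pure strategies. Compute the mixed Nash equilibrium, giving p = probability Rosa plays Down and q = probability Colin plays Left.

For Colin to be willing to mix, Colin must be indifferent between Left and Right, which pins down Rosa's mix.
  Colin's payoff to Left: p·(-4) + (1−p)·(-3) = -p - 3
  Colin's payoff to Right: p·(-3) + (1−p)·(-7) = 4p - 7
  -p - 3 = 4p - 7  ⇒  -5p = -4  ⇒  p = 4/5.
Colin's mix must leave Rosa indifferent between Down and Up.
  Rosa's payoff to Down: q·4 + (1−q)·3 = q + 3
  Rosa's payoff to Up: q·3 + (1−q)·7 = -4q + 7
  q + 3 = -4q + 7  ⇒  5q = 4  ⇒  q = 4/5.

p = 4/5, q = 4/5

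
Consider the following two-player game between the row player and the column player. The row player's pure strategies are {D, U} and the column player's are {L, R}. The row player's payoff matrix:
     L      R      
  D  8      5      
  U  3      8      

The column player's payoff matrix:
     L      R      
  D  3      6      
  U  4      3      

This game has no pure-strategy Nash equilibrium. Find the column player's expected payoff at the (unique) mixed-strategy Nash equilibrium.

The column player's indifference between L and R determines the row player's mixing probability p:
  the column player's payoff from L: p·3 + (1−p)·4 = -p + 4
  the column player's payoff from R: p·6 + (1−p)·3 = 3p + 3
  -p + 4 = 3p + 3  ⇒  -4p = -1  ⇒  p = 1/4.
At equilibrium the column player is indifferent across columns, so the column player's payoff equals the payoff from L: (1/4)·3 + (3/4)·4 = 15/4.

15/4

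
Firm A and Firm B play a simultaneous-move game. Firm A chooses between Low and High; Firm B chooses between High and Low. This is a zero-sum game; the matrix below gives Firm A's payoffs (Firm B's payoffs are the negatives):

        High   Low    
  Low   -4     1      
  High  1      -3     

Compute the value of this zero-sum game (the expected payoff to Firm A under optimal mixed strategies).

v = -11/9

Firm B's mix must leave Firm A indifferent between Low and High.
  Firm A's payoff from Low: q·(-4) + (1−q)·1 = -5q + 1
  Firm A's payoff from High: q·1 + (1−q)·(-3) = 4q - 3
  -5q + 1 = 4q - 3  ⇒  -9q = -4  ⇒  q = 4/9.
The value is Firm A's expected payoff against this mix (using Low): (4/9)·(-4) + (5/9)·1 = -11/9.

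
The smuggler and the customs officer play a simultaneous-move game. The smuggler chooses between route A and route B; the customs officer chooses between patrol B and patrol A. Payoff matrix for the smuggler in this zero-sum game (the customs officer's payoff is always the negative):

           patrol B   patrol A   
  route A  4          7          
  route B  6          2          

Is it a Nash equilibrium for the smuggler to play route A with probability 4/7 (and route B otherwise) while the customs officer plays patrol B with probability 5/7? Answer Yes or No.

Yes

Check the customs officer's indifference given the smuggler's mix p = 4/7:
  payoff from patrol B = -34/7; payoff from patrol A = -34/7 — equal.
Check the smuggler's indifference given the customs officer's mix q = 5/7:
  payoff from route A = 34/7; payoff from route B = 34/7 — equal.
Both players are indifferent, so neither can profitably deviate.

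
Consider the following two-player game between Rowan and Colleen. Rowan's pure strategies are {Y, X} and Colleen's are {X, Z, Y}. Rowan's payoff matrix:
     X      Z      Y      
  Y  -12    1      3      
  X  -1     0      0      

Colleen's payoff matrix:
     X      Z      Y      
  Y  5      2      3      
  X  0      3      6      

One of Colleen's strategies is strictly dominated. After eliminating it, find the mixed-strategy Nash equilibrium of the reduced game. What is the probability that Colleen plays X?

Colleen's strategy Z is strictly dominated by Y: 3 > 2 and 6 > 3. Eliminate Z.
For Rowan to be willing to mix, Rowan must be indifferent between Y and X, which pins down Colleen's mix.
  Rowan's expected payoff from Y: q·(-12) + (1−q)·3 = -15q + 3
  Rowan's expected payoff from X: q·(-1) + (1−q)·0 = -q
  -15q + 3 = -q  ⇒  -14q = -3  ⇒  q = 3/14.

q = 3/14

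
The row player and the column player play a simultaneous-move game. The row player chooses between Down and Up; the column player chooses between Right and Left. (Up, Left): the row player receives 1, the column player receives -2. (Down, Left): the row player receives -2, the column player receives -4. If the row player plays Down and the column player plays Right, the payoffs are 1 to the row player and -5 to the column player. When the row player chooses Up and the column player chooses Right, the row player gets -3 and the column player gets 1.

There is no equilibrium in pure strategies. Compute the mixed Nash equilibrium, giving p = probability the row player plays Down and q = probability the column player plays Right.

The column player's indifference between Right and Left determines the row player's mixing probability p:
  the column player's expected payoff from Right: p·(-5) + (1−p)·1 = -6p + 1
  the column player's expected payoff from Left: p·(-4) + (1−p)·(-2) = -2p - 2
  -6p + 1 = -2p - 2  ⇒  -4p = -3  ⇒  p = 3/4.
The column player's mix must leave the row player indifferent between Down and Up.
  the row player's payoff to Down: q·1 + (1−q)·(-2) = 3q - 2
  the row player's payoff to Up: q·(-3) + (1−q)·1 = -4q + 1
  3q - 2 = -4q + 1  ⇒  7q = 3  ⇒  q = 3/7.

p = 3/4, q = 3/7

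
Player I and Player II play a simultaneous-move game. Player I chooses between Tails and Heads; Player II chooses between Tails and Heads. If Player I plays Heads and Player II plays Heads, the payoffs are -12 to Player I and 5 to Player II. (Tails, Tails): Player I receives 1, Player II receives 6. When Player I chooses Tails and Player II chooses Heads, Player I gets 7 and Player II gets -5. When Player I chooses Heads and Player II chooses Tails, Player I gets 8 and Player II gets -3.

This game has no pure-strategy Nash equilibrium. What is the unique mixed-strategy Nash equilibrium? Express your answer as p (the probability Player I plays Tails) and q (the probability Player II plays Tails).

Set Player II's expected payoff from Tails equal to that from Heads:
  Player II's payoff to Tails: p·6 + (1−p)·(-3) = 9p - 3
  Player II's payoff to Heads: p·(-5) + (1−p)·5 = -10p + 5
  9p - 3 = -10p + 5  ⇒  19p = 8  ⇒  p = 8/19.
Player I's indifference between Tails and Heads determines Player II's mixing probability q:
  Player I's expected payoff from Tails: q·1 + (1−q)·7 = -6q + 7
  Player I's expected payoff from Heads: q·8 + (1−q)·(-12) = 20q - 12
  -6q + 7 = 20q - 12  ⇒  -26q = -19  ⇒  q = 19/26.

p = 8/19, q = 19/26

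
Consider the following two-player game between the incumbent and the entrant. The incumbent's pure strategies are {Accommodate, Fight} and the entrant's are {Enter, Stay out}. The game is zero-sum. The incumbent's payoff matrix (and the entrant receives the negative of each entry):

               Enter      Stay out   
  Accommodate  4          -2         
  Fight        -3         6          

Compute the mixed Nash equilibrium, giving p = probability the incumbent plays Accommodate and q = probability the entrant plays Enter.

p = 3/5, q = 8/15

For the entrant to be willing to mix, the entrant must be indifferent between Enter and Stay out, which pins down the incumbent's mix.
  the entrant's payoff to Enter: p·(-4) + (1−p)·3 = -7p + 3
  the entrant's payoff to Stay out: p·2 + (1−p)·(-6) = 8p - 6
  -7p + 3 = 8p - 6  ⇒  -15p = -9  ⇒  p = 3/5.
The incumbent's indifference between Accommodate and Fight determines the entrant's mixing probability q:
  the incumbent's payoff from Accommodate: q·4 + (1−q)·(-2) = 6q - 2
  the incumbent's payoff from Fight: q·(-3) + (1−q)·6 = -9q + 6
  6q - 2 = -9q + 6  ⇒  15q = 8  ⇒  q = 8/15.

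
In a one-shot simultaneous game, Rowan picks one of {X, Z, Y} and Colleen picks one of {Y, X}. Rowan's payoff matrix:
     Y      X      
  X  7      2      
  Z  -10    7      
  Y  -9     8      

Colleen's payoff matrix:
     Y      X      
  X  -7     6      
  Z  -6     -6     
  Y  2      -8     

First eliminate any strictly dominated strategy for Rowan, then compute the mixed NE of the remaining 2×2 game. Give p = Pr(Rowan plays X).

p = 10/23

Rowan's strategy Z is strictly dominated by Y: -9 > -10 and 8 > 7. Eliminate Z.
Set Colleen's expected payoff from Y equal to that from X:
  Colleen's payoff to Y: p·(-7) + (1−p)·2 = -9p + 2
  Colleen's payoff to X: p·6 + (1−p)·(-8) = 14p - 8
  -9p + 2 = 14p - 8  ⇒  -23p = -10  ⇒  p = 10/23.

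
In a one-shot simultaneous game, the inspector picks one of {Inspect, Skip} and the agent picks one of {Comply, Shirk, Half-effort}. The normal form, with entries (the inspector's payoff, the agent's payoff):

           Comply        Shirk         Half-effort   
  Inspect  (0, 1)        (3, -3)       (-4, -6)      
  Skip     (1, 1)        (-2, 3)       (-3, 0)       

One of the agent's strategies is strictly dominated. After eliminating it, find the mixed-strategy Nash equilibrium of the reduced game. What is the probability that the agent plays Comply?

The agent's strategy Half-effort is strictly dominated by Shirk: -3 > -6 and 3 > 0. Eliminate Half-effort.
The inspector's indifference between Inspect and Skip determines the agent's mixing probability q:
  the inspector's payoff to Inspect: q·0 + (1−q)·3 = -3q + 3
  the inspector's payoff to Skip: q·1 + (1−q)·(-2) = 3q - 2
  -3q + 3 = 3q - 2  ⇒  -6q = -5  ⇒  q = 5/6.

q = 5/6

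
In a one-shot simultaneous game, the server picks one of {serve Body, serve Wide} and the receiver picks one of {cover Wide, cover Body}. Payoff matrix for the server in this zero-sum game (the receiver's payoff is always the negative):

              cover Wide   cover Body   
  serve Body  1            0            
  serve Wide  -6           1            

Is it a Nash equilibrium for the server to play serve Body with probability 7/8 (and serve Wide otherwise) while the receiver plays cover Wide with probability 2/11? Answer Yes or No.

No

Given the receiver's mix q = 2/11, the server's payoff from serve Body is 2/11 but from serve Wide is -3/11. The server strictly prefers serve Body, so the server would not mix.
So the proposed profile is not a Nash equilibrium.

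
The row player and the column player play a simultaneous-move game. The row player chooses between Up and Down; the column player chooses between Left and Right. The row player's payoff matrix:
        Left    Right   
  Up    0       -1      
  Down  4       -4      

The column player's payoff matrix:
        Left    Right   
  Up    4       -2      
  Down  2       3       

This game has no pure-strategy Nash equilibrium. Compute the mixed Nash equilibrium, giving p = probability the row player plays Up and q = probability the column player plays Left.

For the column player to be willing to mix, the column player must be indifferent between Left and Right, which pins down the row player's mix.
  the column player's payoff from Left: p·4 + (1−p)·2 = 2p + 2
  the column player's payoff from Right: p·(-2) + (1−p)·3 = -5p + 3
  2p + 2 = -5p + 3  ⇒  7p = 1  ⇒  p = 1/7.
The row player's indifference between Up and Down determines the column player's mixing probability q:
  the row player's payoff from Up: q·0 + (1−q)·(-1) = q - 1
  the row player's payoff from Down: q·4 + (1−q)·(-4) = 8q - 4
  q - 1 = 8q - 4  ⇒  -7q = -3  ⇒  q = 3/7.

p = 1/7, q = 3/7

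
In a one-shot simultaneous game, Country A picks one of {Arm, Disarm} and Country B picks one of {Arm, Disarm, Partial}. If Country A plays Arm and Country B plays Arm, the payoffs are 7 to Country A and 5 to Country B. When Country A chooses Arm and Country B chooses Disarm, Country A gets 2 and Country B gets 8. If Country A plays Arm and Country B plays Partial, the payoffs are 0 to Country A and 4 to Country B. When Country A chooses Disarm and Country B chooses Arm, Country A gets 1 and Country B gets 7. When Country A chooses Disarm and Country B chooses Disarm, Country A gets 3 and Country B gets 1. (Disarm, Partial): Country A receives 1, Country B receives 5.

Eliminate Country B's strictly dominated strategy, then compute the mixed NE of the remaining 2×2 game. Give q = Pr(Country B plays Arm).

q = 1/7

Country B's strategy Partial is strictly dominated by Arm: 5 > 4 and 7 > 5. Eliminate Partial.
Set Country A's expected payoff from Arm equal to that from Disarm:
  Country A's payoff to Arm: q·7 + (1−q)·2 = 5q + 2
  Country A's payoff to Disarm: q·1 + (1−q)·3 = -2q + 3
  5q + 2 = -2q + 3  ⇒  7q = 1  ⇒  q = 1/7.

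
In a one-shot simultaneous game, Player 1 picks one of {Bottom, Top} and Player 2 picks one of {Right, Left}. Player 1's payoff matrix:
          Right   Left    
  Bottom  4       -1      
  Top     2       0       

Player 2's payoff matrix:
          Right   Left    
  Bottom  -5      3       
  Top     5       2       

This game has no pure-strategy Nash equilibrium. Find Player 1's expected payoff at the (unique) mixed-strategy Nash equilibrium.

Set Player 1's expected payoff from Bottom equal to that from Top:
  Player 1's payoff from Bottom: q·4 + (1−q)·(-1) = 5q - 1
  Player 1's payoff from Top: q·2 + (1−q)·0 = 2q
  5q - 1 = 2q  ⇒  3q = 1  ⇒  q = 1/3.
At equilibrium Player 1 is indifferent across rows, so Player 1's payoff equals the payoff from Bottom: (1/3)·4 + (2/3)·(-1) = 2/3.

2/3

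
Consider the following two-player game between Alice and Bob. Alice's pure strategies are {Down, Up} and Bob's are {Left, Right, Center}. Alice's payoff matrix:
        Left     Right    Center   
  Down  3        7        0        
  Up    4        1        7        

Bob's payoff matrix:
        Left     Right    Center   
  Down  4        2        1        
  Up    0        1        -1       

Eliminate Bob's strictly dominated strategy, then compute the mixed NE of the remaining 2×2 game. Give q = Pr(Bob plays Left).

q = 6/7

Bob's strategy Center is strictly dominated by Left: 4 > 1 and 0 > -1. Eliminate Center.
Set Alice's expected payoff from Down equal to that from Up:
  Alice's expected payoff from Down: q·3 + (1−q)·7 = -4q + 7
  Alice's expected payoff from Up: q·4 + (1−q)·1 = 3q + 1
  -4q + 7 = 3q + 1  ⇒  -7q = -6  ⇒  q = 6/7.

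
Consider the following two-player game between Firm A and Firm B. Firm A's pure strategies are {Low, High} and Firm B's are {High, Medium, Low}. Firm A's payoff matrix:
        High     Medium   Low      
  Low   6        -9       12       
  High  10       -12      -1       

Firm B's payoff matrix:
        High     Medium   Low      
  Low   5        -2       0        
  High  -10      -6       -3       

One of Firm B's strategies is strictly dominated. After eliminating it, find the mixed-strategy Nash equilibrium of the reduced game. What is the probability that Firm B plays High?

Firm B's strategy Medium is strictly dominated by Low: 0 > -2 and -3 > -6. Eliminate Medium.
Firm B's mix must leave Firm A indifferent between Low and High.
  Firm A's payoff from Low: q·6 + (1−q)·12 = -6q + 12
  Firm A's payoff from High: q·10 + (1−q)·(-1) = 11q - 1
  -6q + 12 = 11q - 1  ⇒  -17q = -13  ⇒  q = 13/17.

q = 13/17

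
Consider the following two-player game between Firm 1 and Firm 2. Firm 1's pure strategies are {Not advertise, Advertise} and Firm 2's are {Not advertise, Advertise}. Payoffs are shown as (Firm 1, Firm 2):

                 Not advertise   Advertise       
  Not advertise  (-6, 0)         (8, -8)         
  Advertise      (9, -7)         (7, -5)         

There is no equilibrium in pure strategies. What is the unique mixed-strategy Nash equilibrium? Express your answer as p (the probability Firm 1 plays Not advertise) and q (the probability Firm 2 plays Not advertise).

Firm 2's indifference between Not advertise and Advertise determines Firm 1's mixing probability p:
  Firm 2's payoff to Not advertise: p·0 + (1−p)·(-7) = 7p - 7
  Firm 2's payoff to Advertise: p·(-8) + (1−p)·(-5) = -3p - 5
  7p - 7 = -3p - 5  ⇒  10p = 2  ⇒  p = 1/5.
For Firm 1 to be willing to mix, Firm 1 must be indifferent between Not advertise and Advertise, which pins down Firm 2's mix.
  Firm 1's expected payoff from Not advertise: q·(-6) + (1−q)·8 = -14q + 8
  Firm 1's expected payoff from Advertise: q·9 + (1−q)·7 = 2q + 7
  -14q + 8 = 2q + 7  ⇒  -16q = -1  ⇒  q = 1/16.

p = 1/5, q = 1/16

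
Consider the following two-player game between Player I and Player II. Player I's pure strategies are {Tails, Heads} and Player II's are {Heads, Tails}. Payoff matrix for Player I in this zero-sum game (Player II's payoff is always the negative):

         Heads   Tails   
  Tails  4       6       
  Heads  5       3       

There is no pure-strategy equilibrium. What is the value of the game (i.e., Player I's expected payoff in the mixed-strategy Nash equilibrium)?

Player I's indifference between Tails and Heads determines Player II's mixing probability q:
  Player I's expected payoff from Tails: q·4 + (1−q)·6 = -2q + 6
  Player I's expected payoff from Heads: q·5 + (1−q)·3 = 2q + 3
  -2q + 6 = 2q + 3  ⇒  -4q = -3  ⇒  q = 3/4.
The value is Player I's expected payoff against this mix (using Tails): (3/4)·4 + (1/4)·6 = 9/2.

v = 9/2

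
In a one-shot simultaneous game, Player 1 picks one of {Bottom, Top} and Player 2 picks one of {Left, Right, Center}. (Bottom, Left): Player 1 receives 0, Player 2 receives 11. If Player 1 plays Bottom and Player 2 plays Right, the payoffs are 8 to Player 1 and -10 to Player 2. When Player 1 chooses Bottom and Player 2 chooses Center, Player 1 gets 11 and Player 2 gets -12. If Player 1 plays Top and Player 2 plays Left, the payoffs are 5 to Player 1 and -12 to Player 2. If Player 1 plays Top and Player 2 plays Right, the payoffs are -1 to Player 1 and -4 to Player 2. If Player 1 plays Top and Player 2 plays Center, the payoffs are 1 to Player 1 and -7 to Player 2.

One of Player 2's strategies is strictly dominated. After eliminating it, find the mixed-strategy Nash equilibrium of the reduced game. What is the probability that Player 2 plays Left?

Player 2's strategy Center is strictly dominated by Right: -10 > -12 and -4 > -7. Eliminate Center.
Set Player 1's expected payoff from Bottom equal to that from Top:
  Player 1's expected payoff from Bottom: q·0 + (1−q)·8 = -8q + 8
  Player 1's expected payoff from Top: q·5 + (1−q)·(-1) = 6q - 1
  -8q + 8 = 6q - 1  ⇒  -14q = -9  ⇒  q = 9/14.

q = 9/14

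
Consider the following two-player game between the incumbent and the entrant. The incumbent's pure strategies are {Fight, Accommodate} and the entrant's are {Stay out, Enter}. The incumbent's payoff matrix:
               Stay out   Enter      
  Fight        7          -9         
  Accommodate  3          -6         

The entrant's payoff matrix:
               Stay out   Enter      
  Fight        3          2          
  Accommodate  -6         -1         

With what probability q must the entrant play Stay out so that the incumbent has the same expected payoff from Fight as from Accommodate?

For the incumbent to be willing to mix, the incumbent must be indifferent between Fight and Accommodate, which pins down the entrant's mix.
  the incumbent's payoff from Fight: q·7 + (1−q)·(-9) = 16q - 9
  the incumbent's payoff from Accommodate: q·3 + (1−q)·(-6) = 9q - 6
  16q - 9 = 9q - 6  ⇒  7q = 3  ⇒  q = 3/7.

q = 3/7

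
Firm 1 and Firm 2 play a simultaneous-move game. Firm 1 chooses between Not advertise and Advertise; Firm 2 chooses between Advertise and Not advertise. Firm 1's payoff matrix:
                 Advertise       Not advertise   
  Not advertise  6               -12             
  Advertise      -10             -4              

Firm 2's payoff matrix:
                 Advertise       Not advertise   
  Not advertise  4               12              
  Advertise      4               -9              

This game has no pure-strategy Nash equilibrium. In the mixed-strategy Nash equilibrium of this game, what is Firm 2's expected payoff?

Firm 1's mix must leave Firm 2 indifferent between Advertise and Not advertise.
  Firm 2's payoff from Advertise: p·4 + (1−p)·4 = 4
  Firm 2's payoff from Not advertise: p·12 + (1−p)·(-9) = 21p - 9
  4 = 21p - 9  ⇒  -21p = -13  ⇒  p = 13/21.
At equilibrium Firm 2 is indifferent across columns, so Firm 2's payoff equals the payoff from Advertise: (13/21)·4 + (8/21)·4 = 4.

4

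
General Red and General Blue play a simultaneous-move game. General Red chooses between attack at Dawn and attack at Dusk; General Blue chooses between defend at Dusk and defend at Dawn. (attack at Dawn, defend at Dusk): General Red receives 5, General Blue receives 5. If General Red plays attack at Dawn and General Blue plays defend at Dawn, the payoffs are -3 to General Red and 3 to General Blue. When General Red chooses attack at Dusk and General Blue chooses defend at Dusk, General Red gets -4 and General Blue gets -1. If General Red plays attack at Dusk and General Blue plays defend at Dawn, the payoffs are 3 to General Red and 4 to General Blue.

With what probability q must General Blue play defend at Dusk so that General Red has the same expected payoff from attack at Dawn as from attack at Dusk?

q = 2/5

General Blue's mix must leave General Red indifferent between attack at Dawn and attack at Dusk.
  General Red's payoff to attack at Dawn: q·5 + (1−q)·(-3) = 8q - 3
  General Red's payoff to attack at Dusk: q·(-4) + (1−q)·3 = -7q + 3
  8q - 3 = -7q + 3  ⇒  15q = 6  ⇒  q = 2/5.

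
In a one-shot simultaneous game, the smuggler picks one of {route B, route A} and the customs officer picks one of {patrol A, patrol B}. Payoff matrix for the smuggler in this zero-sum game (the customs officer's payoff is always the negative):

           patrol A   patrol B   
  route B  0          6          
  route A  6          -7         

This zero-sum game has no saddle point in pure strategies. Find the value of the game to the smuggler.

v = 36/19

The customs officer's mix must leave the smuggler indifferent between route B and route A.
  the smuggler's payoff to route B: q·0 + (1−q)·6 = -6q + 6
  the smuggler's payoff to route A: q·6 + (1−q)·(-7) = 13q - 7
  -6q + 6 = 13q - 7  ⇒  -19q = -13  ⇒  q = 13/19.
The value is the smuggler's expected payoff against this mix (using route B): (13/19)·0 + (6/19)·6 = 36/19.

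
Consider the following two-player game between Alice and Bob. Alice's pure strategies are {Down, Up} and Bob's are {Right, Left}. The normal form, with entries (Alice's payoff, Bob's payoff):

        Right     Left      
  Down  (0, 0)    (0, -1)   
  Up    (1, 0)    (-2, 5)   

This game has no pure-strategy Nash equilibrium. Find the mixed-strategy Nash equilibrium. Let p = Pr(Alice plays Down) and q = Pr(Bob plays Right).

For Bob to be willing to mix, Bob must be indifferent between Right and Left, which pins down Alice's mix.
  Bob's payoff from Right: p·0 + (1−p)·0 = 0
  Bob's payoff from Left: p·(-1) + (1−p)·5 = -6p + 5
  0 = -6p + 5  ⇒  6p = 5  ⇒  p = 5/6.
Bob's mix must leave Alice indifferent between Down and Up.
  Alice's expected payoff from Down: q·0 + (1−q)·0 = 0
  Alice's expected payoff from Up: q·1 + (1−q)·(-2) = 3q - 2
  0 = 3q - 2  ⇒  -3q = -2  ⇒  q = 2/3.

p = 5/6, q = 2/3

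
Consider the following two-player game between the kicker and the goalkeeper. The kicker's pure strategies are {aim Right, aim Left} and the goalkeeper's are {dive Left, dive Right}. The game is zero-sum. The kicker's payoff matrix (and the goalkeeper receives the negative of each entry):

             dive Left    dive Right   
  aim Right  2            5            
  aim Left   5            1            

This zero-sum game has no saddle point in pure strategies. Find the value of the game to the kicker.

Set the kicker's expected payoff from aim Right equal to that from aim Left:
  the kicker's payoff from aim Right: q·2 + (1−q)·5 = -3q + 5
  the kicker's payoff from aim Left: q·5 + (1−q)·1 = 4q + 1
  -3q + 5 = 4q + 1  ⇒  -7q = -4  ⇒  q = 4/7.
The value is the kicker's expected payoff against this mix (using aim Right): (4/7)·2 + (3/7)·5 = 23/7.

v = 23/7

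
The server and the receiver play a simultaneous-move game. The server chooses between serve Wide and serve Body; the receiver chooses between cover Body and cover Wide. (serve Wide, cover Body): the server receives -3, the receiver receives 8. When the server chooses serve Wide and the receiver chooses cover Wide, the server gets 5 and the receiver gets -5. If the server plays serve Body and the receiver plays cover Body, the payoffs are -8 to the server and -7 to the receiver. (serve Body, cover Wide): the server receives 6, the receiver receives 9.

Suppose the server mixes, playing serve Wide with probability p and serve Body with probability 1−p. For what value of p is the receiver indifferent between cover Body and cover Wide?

p = 16/29

For the receiver to be willing to mix, the receiver must be indifferent between cover Body and cover Wide, which pins down the server's mix.
  the receiver's payoff to cover Body: p·8 + (1−p)·(-7) = 15p - 7
  the receiver's payoff to cover Wide: p·(-5) + (1−p)·9 = -14p + 9
  15p - 7 = -14p + 9  ⇒  29p = 16  ⇒  p = 16/29.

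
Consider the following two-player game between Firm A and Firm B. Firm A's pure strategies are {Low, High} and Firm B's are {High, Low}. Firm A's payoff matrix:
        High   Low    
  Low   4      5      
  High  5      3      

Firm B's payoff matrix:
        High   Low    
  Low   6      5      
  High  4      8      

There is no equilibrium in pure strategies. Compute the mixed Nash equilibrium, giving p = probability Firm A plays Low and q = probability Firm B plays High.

For Firm B to be willing to mix, Firm B must be indifferent between High and Low, which pins down Firm A's mix.
  Firm B's expected payoff from High: p·6 + (1−p)·4 = 2p + 4
  Firm B's expected payoff from Low: p·5 + (1−p)·8 = -3p + 8
  2p + 4 = -3p + 8  ⇒  5p = 4  ⇒  p = 4/5.
For Firm A to be willing to mix, Firm A must be indifferent between Low and High, which pins down Firm B's mix.
  Firm A's expected payoff from Low: q·4 + (1−q)·5 = -q + 5
  Firm A's expected payoff from High: q·5 + (1−q)·3 = 2q + 3
  -q + 5 = 2q + 3  ⇒  -3q = -2  ⇒  q = 2/3.

p = 4/5, q = 2/3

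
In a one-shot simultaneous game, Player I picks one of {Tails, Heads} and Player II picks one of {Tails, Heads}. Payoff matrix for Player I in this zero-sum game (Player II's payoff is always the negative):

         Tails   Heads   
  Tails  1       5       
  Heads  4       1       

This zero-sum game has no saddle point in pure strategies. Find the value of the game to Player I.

In a mixed equilibrium Player I is indifferent between Tails and Heads; this condition fixes q.
  Player I's expected payoff from Tails: q·1 + (1−q)·5 = -4q + 5
  Player I's expected payoff from Heads: q·4 + (1−q)·1 = 3q + 1
  -4q + 5 = 3q + 1  ⇒  -7q = -4  ⇒  q = 4/7.
The value is Player I's expected payoff against this mix (using Tails): (4/7)·1 + (3/7)·5 = 19/7.

v = 19/7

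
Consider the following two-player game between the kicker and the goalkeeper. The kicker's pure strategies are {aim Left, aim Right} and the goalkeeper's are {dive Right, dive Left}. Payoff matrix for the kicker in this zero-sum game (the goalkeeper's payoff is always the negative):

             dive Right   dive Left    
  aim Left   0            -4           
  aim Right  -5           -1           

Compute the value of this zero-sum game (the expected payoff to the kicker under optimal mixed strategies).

v = -5/2

Set the kicker's expected payoff from aim Left equal to that from aim Right:
  the kicker's payoff to aim Left: q·0 + (1−q)·(-4) = 4q - 4
  the kicker's payoff to aim Right: q·(-5) + (1−q)·(-1) = -4q - 1
  4q - 4 = -4q - 1  ⇒  8q = 3  ⇒  q = 3/8.
The value is the kicker's expected payoff against this mix (using aim Left): (3/8)·0 + (5/8)·(-4) = -5/2.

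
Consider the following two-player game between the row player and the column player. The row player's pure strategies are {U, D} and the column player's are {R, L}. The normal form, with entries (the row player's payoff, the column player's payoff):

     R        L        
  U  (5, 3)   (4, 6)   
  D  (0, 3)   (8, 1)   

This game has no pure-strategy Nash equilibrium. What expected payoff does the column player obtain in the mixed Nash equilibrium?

3

The column player's indifference between R and L determines the row player's mixing probability p:
  the column player's payoff from R: p·3 + (1−p)·3 = 3
  the column player's payoff from L: p·6 + (1−p)·1 = 5p + 1
  3 = 5p + 1  ⇒  -5p = -2  ⇒  p = 2/5.
At equilibrium the column player is indifferent across columns, so the column player's payoff equals the payoff from R: (2/5)·3 + (3/5)·3 = 3.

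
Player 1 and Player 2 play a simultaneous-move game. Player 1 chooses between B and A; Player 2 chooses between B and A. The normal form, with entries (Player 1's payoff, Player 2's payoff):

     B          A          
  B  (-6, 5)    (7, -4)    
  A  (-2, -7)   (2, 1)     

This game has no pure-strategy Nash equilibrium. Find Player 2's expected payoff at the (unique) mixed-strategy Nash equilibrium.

Set Player 2's expected payoff from B equal to that from A:
  Player 2's payoff from B: p·5 + (1−p)·(-7) = 12p - 7
  Player 2's payoff from A: p·(-4) + (1−p)·1 = -5p + 1
  12p - 7 = -5p + 1  ⇒  17p = 8  ⇒  p = 8/17.
At equilibrium Player 2 is indifferent across columns, so Player 2's payoff equals the payoff from B: (8/17)·5 + (9/17)·(-7) = -23/17.

-23/17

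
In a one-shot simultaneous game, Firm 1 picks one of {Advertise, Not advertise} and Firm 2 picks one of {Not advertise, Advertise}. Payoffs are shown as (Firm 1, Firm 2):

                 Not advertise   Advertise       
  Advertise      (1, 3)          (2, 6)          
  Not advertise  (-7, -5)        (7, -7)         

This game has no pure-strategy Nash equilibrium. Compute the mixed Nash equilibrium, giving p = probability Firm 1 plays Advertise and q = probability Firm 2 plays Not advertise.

p = 2/5, q = 5/13

Set Firm 2's expected payoff from Not advertise equal to that from Advertise:
  Firm 2's payoff from Not advertise: p·3 + (1−p)·(-5) = 8p - 5
  Firm 2's payoff from Advertise: p·6 + (1−p)·(-7) = 13p - 7
  8p - 5 = 13p - 7  ⇒  -5p = -2  ⇒  p = 2/5.
Set Firm 1's expected payoff from Advertise equal to that from Not advertise:
  Firm 1's payoff from Advertise: q·1 + (1−q)·2 = -q + 2
  Firm 1's payoff from Not advertise: q·(-7) + (1−q)·7 = -14q + 7
  -q + 2 = -14q + 7  ⇒  13q = 5  ⇒  q = 5/13.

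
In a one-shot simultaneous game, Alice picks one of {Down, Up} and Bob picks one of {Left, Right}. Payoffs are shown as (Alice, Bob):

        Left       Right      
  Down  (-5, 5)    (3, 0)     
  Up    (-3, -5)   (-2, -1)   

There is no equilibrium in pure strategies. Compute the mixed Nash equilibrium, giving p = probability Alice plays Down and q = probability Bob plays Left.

p = 4/9, q = 5/7

In a mixed equilibrium Bob is indifferent between Left and Right; this condition fixes p.
  Bob's payoff to Left: p·5 + (1−p)·(-5) = 10p - 5
  Bob's payoff to Right: p·0 + (1−p)·(-1) = p - 1
  10p - 5 = p - 1  ⇒  9p = 4  ⇒  p = 4/9.
Alice's indifference between Down and Up determines Bob's mixing probability q:
  Alice's payoff from Down: q·(-5) + (1−q)·3 = -8q + 3
  Alice's payoff from Up: q·(-3) + (1−q)·(-2) = -q - 2
  -8q + 3 = -q - 2  ⇒  -7q = -5  ⇒  q = 5/7.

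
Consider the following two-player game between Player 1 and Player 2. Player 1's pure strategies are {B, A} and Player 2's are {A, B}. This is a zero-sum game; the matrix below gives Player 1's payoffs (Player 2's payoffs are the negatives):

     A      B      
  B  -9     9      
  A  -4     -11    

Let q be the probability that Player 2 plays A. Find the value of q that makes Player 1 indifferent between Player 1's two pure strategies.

q = 4/5

Player 1's indifference between B and A determines Player 2's mixing probability q:
  Player 1's payoff to B: q·(-9) + (1−q)·9 = -18q + 9
  Player 1's payoff to A: q·(-4) + (1−q)·(-11) = 7q - 11
  -18q + 9 = 7q - 11  ⇒  -25q = -20  ⇒  q = 4/5.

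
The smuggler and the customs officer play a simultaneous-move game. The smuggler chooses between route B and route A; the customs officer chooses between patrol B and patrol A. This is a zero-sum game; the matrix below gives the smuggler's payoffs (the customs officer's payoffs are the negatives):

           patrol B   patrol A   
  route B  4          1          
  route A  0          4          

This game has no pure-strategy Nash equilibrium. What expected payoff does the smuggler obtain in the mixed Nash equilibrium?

16/7

The smuggler's indifference between route B and route A determines the customs officer's mixing probability q:
  the smuggler's payoff from route B: q·4 + (1−q)·1 = 3q + 1
  the smuggler's payoff from route A: q·0 + (1−q)·4 = -4q + 4
  3q + 1 = -4q + 4  ⇒  7q = 3  ⇒  q = 3/7.
At equilibrium the smuggler is indifferent across rows, so the smuggler's payoff equals the payoff from route B: (3/7)·4 + (4/7)·1 = 16/7.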